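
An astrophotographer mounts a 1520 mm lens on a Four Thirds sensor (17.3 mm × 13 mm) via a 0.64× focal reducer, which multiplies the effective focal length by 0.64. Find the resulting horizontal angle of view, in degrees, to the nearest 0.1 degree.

1.0°

Effective focal length f = 1520 × 0.64 = 972.8 mm.
α = 2·arctan(17.3 / (2 × 972.8)) = 2·arctan(0.00889) ≈ 1.0189°.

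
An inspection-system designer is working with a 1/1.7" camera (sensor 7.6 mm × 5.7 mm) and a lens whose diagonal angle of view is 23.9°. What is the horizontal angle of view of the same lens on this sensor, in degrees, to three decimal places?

Sensor diagonal = √(7.6² + 5.7²) = √90.2500 ≈ 9.5000 mm.
From the diagonal AOV: f = 9.5000 / (2·tan(11.95°)) = 9.5000 / 0.42329 ≈ 22.4433 mm.
Horizontal AOV = 2·arctan(7.6 / (2 × 22.4433)) = 2·arctan(0.16932) ≈ 19.2199°.

19.220°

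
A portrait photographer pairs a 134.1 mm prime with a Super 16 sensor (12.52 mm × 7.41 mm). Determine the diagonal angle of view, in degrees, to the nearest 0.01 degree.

6.21°

Sensor diagonal = √(12.52² + 7.41²) = √211.6585 ≈ 14.5485 mm.
Angle of view α = 2·arctan(d/2f) with d = 14.5485 mm and f = 134.1 mm.
d/2f = 0.05424; arctan(0.05424) ≈ 3.1050°, so α ≈ 6.2099°.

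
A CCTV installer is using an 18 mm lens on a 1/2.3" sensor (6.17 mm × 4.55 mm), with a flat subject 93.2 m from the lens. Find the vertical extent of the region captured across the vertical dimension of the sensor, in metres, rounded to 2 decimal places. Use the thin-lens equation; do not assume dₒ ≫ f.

23.55 m

dₒ: 93.2 m = 93200 mm.
Similar triangles through the lens centre give W/dₒ = h/dᵢ; with 1/f = 1/dₒ + 1/dᵢ this gives W = h·(dₒ − f)/f.
W = 4.55 mm × (93200 − 18) / 18 = 4.55 × 5176.7778 ≈ 23554.339 mm = 23.5543 m.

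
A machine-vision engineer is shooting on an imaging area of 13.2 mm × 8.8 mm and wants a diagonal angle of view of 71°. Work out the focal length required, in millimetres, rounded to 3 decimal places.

Sensor diagonal = √(13.2² + 8.8²) = √251.6800 ≈ 15.8644 mm.
From α = 2·arctan(d/2f) we get f = d / (2·tan(α/2)).
With d = 15.8644 mm and α/2 = 35.5°, tan(α/2) ≈ 0.71329, so f ≈ 15.8644 / 1.42659 ≈ 11.1206 mm.

11.121 mm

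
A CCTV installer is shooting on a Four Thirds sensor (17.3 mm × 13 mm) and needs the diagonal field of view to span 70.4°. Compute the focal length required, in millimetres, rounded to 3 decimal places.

15.338 mm

Sensor diagonal = √(17.3² + 13²) = √468.2900 ≈ 21.6400 mm.
From α = 2·arctan(d/2f) we get f = d / (2·tan(α/2)).
With d = 21.6400 mm and α/2 = 35.2°, tan(α/2) ≈ 0.70542, so f ≈ 21.6400 / 1.41084 ≈ 15.3383 mm.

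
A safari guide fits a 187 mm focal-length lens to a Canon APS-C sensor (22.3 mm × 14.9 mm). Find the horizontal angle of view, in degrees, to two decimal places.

Angle of view α = 2·arctan(w/2f) with w = 22.3 mm and f = 187 mm.
w/2f = 0.05963; arctan(0.05963) ≈ 3.4123°, so α ≈ 6.8245°.

6.82°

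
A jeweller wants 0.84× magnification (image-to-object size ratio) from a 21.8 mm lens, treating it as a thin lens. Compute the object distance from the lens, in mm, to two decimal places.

47.75 mm

With m = dᵢ/dₒ and 1/f = 1/dₒ + 1/dᵢ, substituting dᵢ = m·dₒ gives 1/f = (1 + 1/m)/dₒ, hence dₒ = f·(1 + 1/m).
dₒ = 21.8 × (1 + 1/0.84) = 21.8 × 2.19048 ≈ 47.752 mm.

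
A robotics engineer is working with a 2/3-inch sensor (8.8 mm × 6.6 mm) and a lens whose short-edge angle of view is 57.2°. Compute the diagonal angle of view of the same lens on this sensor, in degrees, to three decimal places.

84.523°

From the short-edge AOV: f = 6.6 / (2·tan(28.6°)) = 6.6 / 1.09044 ≈ 6.0526 mm.
Sensor diagonal = √(8.8² + 6.6²) = √121.0000 ≈ 11.0000 mm.
Diagonal AOV = 2·arctan(11.0000 / (2 × 6.0526)) = 2·arctan(0.90870) ≈ 84.5226°.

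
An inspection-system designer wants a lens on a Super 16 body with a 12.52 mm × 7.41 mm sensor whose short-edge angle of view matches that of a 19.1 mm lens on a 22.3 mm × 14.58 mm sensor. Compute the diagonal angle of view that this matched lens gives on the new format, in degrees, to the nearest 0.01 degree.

Equal short-edge AOV ⇒ f₂ = f₁ · 7.41/14.58 = 19.1 × 0.50823 ≈ 9.7072 mm.
Sensor diagonal = √(12.52² + 7.41²) = √211.6585 ≈ 14.5485 mm.
Diagonal AOV on the new format = 2·arctan(14.5485 / (2 × 9.7072)) = 2·arctan(0.74937) ≈ 73.6933°.

73.69°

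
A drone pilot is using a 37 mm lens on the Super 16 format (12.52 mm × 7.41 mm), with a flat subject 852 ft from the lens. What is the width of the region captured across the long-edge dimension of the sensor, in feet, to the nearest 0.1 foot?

288.3 ft

dₒ: 852 ft × 304.8 mm/ft = 259689.59 mm.
Similar triangles through the lens centre give W/dₒ = w/dᵢ; with 1/f = 1/dₒ + 1/dᵢ this gives W = w·(dₒ − f)/f.
W = 12.52 mm × (259690 − 37) / 37 = 12.52 × 7017.6376 ≈ 87860.823 mm = 87860.823/304.8 ft = 288.257 ft.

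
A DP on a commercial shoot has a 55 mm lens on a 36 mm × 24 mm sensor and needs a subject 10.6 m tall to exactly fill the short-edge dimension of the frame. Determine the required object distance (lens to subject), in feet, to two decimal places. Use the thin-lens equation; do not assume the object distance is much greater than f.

79.88 ft

W: 10.6 m = 10600 mm.
Magnification m = h/W = dᵢ/dₒ; combined with 1/f = 1/dₒ + 1/dᵢ this gives dₒ = f·(1 + W/h).
dₒ = 55 mm × (1 + 10600/24) = 55 × 442.6667 ≈ 24346.667 mm = 24346.667/304.8 ft = 79.8775 ft.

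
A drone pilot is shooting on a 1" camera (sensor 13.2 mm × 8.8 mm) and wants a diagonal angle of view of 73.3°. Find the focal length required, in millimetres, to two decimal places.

10.66 mm

Sensor diagonal = √(13.2² + 8.8²) = √251.6800 ≈ 15.8644 mm.
From α = 2·arctan(d/2f) we get f = d / (2·tan(α/2)).
With d = 15.8644 mm and α/2 = 36.65°, tan(α/2) ≈ 0.74402, so f ≈ 15.8644 / 1.48804 ≈ 10.6613 mm.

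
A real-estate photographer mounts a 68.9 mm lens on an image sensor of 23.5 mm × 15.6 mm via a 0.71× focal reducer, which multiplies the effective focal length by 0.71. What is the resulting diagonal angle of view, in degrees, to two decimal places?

Effective focal length f = 68.9 × 0.71 = 48.919 mm.
Sensor diagonal = √(23.5² + 15.6²) = √795.6100 ≈ 28.2066 mm.
α = 2·arctan(28.207 / (2 × 48.919)) = 2·arctan(0.28830) ≈ 32.1644°.

32.16°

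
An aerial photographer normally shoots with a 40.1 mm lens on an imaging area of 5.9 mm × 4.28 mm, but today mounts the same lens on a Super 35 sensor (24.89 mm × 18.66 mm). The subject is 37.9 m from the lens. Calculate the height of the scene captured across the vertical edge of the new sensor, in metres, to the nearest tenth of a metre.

The focal length stays 40.1 mm; the relevant sensor dimension is now h = 18.66 mm. Object distance dₒ = 37.9 m = 37900 mm.
Thin-lens field height W = h·(dₒ − f)/f = 18.66 × (37900 − 40.1)/40.1 ≈ 17617.599 mm = 17.6176 m.

17.6 m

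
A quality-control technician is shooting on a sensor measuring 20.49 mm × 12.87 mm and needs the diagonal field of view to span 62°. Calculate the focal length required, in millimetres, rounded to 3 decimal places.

Sensor diagonal = √(20.49² + 12.87²) = √585.4770 ≈ 24.1966 mm.
From α = 2·arctan(d/2f) we get f = d / (2·tan(α/2)).
With d = 24.1966 mm and α/2 = 31°, tan(α/2) ≈ 0.60086, so f ≈ 24.1966 / 1.20172 ≈ 20.1350 mm.

20.135 mm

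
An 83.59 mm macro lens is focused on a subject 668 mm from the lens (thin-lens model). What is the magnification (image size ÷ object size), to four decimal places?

Thin lens: 1/f = 1/dₒ + 1/dᵢ → 1/dᵢ = 1/83.59 − 1/668 = 0.0104661 mm⁻¹, so dᵢ ≈ 95.5461 mm.
Magnification m = dᵢ/dₒ = 95.5461/668 ≈ 0.14303.

0.1430×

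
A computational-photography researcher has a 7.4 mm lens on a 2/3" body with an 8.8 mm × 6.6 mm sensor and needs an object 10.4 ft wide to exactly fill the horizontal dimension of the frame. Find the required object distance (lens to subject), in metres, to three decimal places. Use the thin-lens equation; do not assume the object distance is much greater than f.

W: 10.4 ft × 304.8 mm/ft = 3169.92 mm.
Magnification m = w/W = dᵢ/dₒ; combined with 1/f = 1/dₒ + 1/dᵢ this gives dₒ = f·(1 + W/w).
dₒ = 7.4 mm × (1 + 3169.92/8.8) = 7.4 × 361.2182 ≈ 2673.014 mm = 2.67301 m.

2.673 m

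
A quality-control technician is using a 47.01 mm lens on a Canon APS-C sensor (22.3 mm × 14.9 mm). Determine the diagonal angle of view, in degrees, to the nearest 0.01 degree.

31.84°

Sensor diagonal = √(22.3² + 14.9²) = √719.3000 ≈ 26.8198 mm.
Angle of view α = 2·arctan(d/2f) with d = 26.8198 mm and f = 47.01 mm.
d/2f = 0.28526; arctan(0.28526) ≈ 15.9211°, so α ≈ 31.8422°.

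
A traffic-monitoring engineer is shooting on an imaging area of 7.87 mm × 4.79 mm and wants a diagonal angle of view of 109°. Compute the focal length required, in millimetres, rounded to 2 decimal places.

3.29 mm

Sensor diagonal = √(7.87² + 4.79²) = √84.8810 ≈ 9.2131 mm.
From α = 2·arctan(d/2f) we get f = d / (2·tan(α/2)).
With d = 9.2131 mm and α/2 = 54.5°, tan(α/2) ≈ 1.40195, so f ≈ 9.2131 / 2.80390 ≈ 3.2858 mm.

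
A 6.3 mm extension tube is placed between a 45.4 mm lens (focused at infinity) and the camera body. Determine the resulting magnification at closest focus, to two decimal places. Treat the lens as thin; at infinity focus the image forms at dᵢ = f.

0.14×

The tube moves the image plane from f to f + e, so dᵢ = 45.4 + 6.3 = 51.7 mm. Focus is achieved when 1/f = 1/dₒ + 1/dᵢ, giving dₒ = 1/(1/f − 1/(f+e)).
Magnification m = dᵢ/dₒ = (f+e)·(1/f − 1/(f+e)) = e/f = 6.3/45.4 ≈ 0.1388.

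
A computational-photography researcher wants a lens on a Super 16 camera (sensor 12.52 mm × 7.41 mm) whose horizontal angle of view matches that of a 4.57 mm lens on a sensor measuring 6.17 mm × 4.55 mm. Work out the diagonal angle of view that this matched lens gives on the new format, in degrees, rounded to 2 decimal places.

Equal horizontal AOV ⇒ f₂ = f₁ · 12.52/6.17 = 4.57 × 2.02917 ≈ 9.2733 mm.
Sensor diagonal = √(12.52² + 7.41²) = √211.6585 ≈ 14.5485 mm.
Diagonal AOV on the new format = 2·arctan(14.5485 / (2 × 9.2733)) = 2·arctan(0.78443) ≈ 76.2232°.

76.22°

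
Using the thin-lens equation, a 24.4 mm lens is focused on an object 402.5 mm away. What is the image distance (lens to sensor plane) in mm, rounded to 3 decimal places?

25.975 mm

1/dᵢ = 1/f − 1/dₒ = 1/24.4 − 1/402.5 = 0.0384991 mm⁻¹.
dᵢ = 1/0.0384991 ≈ 25.9746 mm.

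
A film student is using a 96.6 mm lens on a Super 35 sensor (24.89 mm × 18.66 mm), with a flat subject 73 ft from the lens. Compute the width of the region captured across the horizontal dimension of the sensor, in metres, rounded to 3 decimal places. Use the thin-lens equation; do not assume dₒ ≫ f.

dₒ: 73 ft × 304.8 mm/ft = 22250.40 mm.
Similar triangles through the lens centre give W/dₒ = w/dᵢ; with 1/f = 1/dₒ + 1/dᵢ this gives W = w·(dₒ − f)/f.
W = 24.89 mm × (22250.4 − 96.6) / 96.6 = 24.89 × 229.3354 ≈ 5708.158 mm = 5.70816 m.

5.708 m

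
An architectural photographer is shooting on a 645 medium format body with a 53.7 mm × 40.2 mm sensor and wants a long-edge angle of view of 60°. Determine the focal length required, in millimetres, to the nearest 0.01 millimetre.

From α = 2·arctan(w/2f) we get f = w / (2·tan(α/2)).
With w = 53.7 mm and α/2 = 30°, tan(α/2) ≈ 0.57735, so f ≈ 53.7 / 1.15470 ≈ 46.5056 mm.

46.51 mm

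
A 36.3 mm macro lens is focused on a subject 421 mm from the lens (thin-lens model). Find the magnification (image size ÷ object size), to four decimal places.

Thin lens: 1/f = 1/dₒ + 1/dᵢ → 1/dᵢ = 1/36.3 − 1/421 = 0.0251729 mm⁻¹, so dᵢ ≈ 39.7252 mm.
Magnification m = dᵢ/dₒ = 39.7252/421 ≈ 0.09436.

0.0944×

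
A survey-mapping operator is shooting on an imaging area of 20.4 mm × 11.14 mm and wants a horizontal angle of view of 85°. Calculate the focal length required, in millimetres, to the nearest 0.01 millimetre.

From α = 2·arctan(w/2f) we get f = w / (2·tan(α/2)).
With w = 20.4 mm and α/2 = 42.5°, tan(α/2) ≈ 0.91633, so f ≈ 20.4 / 1.83266 ≈ 11.1313 mm.

11.13 mm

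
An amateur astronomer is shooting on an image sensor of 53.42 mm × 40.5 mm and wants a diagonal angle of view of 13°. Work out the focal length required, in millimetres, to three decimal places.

294.188 mm

Sensor diagonal = √(53.42² + 40.5²) = √4493.9464 ≈ 67.0369 mm.
From α = 2·arctan(d/2f) we get f = d / (2·tan(α/2)).
With d = 67.0369 mm and α/2 = 6.5°, tan(α/2) ≈ 0.11394, so f ≈ 67.0369 / 0.22787 ≈ 294.1877 mm.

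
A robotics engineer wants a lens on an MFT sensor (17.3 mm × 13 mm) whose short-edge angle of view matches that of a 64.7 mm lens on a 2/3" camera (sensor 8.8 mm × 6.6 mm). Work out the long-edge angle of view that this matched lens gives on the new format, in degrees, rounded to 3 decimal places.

7.766°

Equal short-edge AOV ⇒ f₂ = f₁ · 13/6.6 = 64.7 × 1.96970 ≈ 127.4394 mm.
Long-edge AOV on the new format = 2·arctan(17.3 / (2 × 127.4394)) = 2·arctan(0.06788) ≈ 7.7660°.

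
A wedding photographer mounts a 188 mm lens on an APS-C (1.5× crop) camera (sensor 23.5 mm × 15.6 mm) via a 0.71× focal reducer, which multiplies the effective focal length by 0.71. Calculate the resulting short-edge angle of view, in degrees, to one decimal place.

6.7°

Effective focal length f = 188 × 0.71 = 133.48 mm.
α = 2·arctan(15.6 / (2 × 133.48)) = 2·arctan(0.05844) ≈ 6.6886°.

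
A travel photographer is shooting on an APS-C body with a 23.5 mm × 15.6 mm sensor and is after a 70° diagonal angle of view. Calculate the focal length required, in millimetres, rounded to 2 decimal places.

Sensor diagonal = √(23.5² + 15.6²) = √795.6100 ≈ 28.2066 mm.
From α = 2·arctan(d/2f) we get f = d / (2·tan(α/2)).
With d = 28.2066 mm and α/2 = 35°, tan(α/2) ≈ 0.70021, so f ≈ 28.2066 / 1.40042 ≈ 20.1416 mm.

20.14 mm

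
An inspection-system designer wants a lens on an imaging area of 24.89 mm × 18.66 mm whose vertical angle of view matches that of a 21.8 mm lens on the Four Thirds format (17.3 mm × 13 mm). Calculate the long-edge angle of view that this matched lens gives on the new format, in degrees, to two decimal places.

Equal vertical AOV ⇒ f₂ = f₁ · 18.66/13 = 21.8 × 1.43538 ≈ 31.2914 mm.
Long-edge AOV on the new format = 2·arctan(24.89 / (2 × 31.2914)) = 2·arctan(0.39771) ≈ 43.3767°.

43.38°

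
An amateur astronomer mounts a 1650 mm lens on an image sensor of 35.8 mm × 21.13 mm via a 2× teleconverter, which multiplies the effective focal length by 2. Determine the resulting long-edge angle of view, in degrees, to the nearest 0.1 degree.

0.6°

Effective focal length f = 1650 × 2 = 3300 mm.
α = 2·arctan(35.8 / (2 × 3300)) = 2·arctan(0.00542) ≈ 0.6216°.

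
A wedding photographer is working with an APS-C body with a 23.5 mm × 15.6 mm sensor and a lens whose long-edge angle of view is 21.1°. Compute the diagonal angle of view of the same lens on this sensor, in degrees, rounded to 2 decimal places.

25.20°

From the long-edge AOV: f = 23.5 / (2·tan(10.55°)) = 23.5 / 0.37248 ≈ 63.0900 mm.
Sensor diagonal = √(23.5² + 15.6²) = √795.6100 ≈ 28.2066 mm.
Diagonal AOV = 2·arctan(28.2066 / (2 × 63.0900)) = 2·arctan(0.22354) ≈ 25.2017°.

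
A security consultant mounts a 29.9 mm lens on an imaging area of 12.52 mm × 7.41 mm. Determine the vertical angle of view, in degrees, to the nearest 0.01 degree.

14.13°

Angle of view α = 2·arctan(h/2f) with h = 7.41 mm and f = 29.9 mm.
h/2f = 0.12391; arctan(0.12391) ≈ 7.0637°, so α ≈ 14.1274°.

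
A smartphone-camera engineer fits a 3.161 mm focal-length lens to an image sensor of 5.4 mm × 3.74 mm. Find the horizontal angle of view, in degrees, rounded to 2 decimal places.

Angle of view α = 2·arctan(w/2f) with w = 5.4 mm and f = 3.161 mm.
w/2f = 0.85416; arctan(0.85416) ≈ 40.5026°, so α ≈ 81.0053°.

81.01°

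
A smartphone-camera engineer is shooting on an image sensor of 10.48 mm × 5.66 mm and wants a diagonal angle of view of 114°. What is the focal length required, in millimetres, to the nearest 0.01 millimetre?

Sensor diagonal = √(10.48² + 5.66²) = √141.8660 ≈ 11.9108 mm.
From α = 2·arctan(d/2f) we get f = d / (2·tan(α/2)).
With d = 11.9108 mm and α/2 = 57°, tan(α/2) ≈ 1.53986, so f ≈ 11.9108 / 3.07973 ≈ 3.8675 mm.

3.87 mm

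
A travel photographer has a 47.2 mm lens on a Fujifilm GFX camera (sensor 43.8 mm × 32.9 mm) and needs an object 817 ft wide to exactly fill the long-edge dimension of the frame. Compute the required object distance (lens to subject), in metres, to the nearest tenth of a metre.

W: 817 ft × 304.8 mm/ft = 249021.59 mm.
Magnification m = w/W = dᵢ/dₒ; combined with 1/f = 1/dₒ + 1/dᵢ this gives dₒ = f·(1 + W/w).
dₒ = 47.2 mm × (1 + 249022/43.8) = 47.2 × 5686.4245 ≈ 268399.235 mm = 268.399 m.

268.4 m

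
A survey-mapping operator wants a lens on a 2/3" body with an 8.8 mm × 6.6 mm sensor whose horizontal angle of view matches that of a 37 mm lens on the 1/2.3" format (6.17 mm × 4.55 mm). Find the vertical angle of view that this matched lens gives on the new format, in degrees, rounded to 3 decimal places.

7.157°

Equal horizontal AOV ⇒ f₂ = f₁ · 8.8/6.17 = 37 × 1.42626 ≈ 52.7715 mm.
Vertical AOV on the new format = 2·arctan(6.6 / (2 × 52.7715)) = 2·arctan(0.06253) ≈ 7.1565°.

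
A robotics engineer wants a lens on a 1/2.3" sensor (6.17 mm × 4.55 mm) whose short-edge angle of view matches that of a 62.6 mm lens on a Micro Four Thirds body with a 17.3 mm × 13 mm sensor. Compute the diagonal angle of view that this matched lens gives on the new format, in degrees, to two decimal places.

19.85°

Equal short-edge AOV ⇒ f₂ = f₁ · 4.55/13 = 62.6 × 0.35000 ≈ 21.9100 mm.
Sensor diagonal = √(6.17² + 4.55²) = √58.7714 ≈ 7.6663 mm.
Diagonal AOV on the new format = 2·arctan(7.6663 / (2 × 21.9100)) = 2·arctan(0.17495) ≈ 19.8468°.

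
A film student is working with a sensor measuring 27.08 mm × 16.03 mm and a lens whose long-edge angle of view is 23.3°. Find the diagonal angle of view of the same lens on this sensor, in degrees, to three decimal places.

26.948°

From the long-edge AOV: f = 27.08 / (2·tan(11.65°)) = 27.08 / 0.41236 ≈ 65.6707 mm.
Sensor diagonal = √(27.08² + 16.03²) = √990.2873 ≈ 31.4688 mm.
Diagonal AOV = 2·arctan(31.4688 / (2 × 65.6707)) = 2·arctan(0.23960) ≈ 26.9476°.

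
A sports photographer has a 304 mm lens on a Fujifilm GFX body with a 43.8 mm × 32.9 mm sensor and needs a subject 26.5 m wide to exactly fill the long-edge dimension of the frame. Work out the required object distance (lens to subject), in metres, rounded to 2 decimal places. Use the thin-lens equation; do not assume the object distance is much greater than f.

184.23 m

W: 26.5 m = 26500 mm.
Magnification m = w/W = dᵢ/dₒ; combined with 1/f = 1/dₒ + 1/dᵢ this gives dₒ = f·(1 + W/w).
dₒ = 304 mm × (1 + 26500/43.8) = 304 × 606.0228 ≈ 184230.941 mm = 184.231 m.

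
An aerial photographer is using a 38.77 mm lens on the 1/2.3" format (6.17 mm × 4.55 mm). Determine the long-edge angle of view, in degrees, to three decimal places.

Angle of view α = 2·arctan(w/2f) with w = 6.17 mm and f = 38.77 mm.
w/2f = 0.07957; arctan(0.07957) ≈ 4.5495°, so α ≈ 9.0991°.

9.099°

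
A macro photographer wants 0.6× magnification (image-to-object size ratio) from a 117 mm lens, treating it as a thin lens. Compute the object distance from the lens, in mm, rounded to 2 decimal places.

312.00 mm

With m = dᵢ/dₒ and 1/f = 1/dₒ + 1/dᵢ, substituting dᵢ = m·dₒ gives 1/f = (1 + 1/m)/dₒ, hence dₒ = f·(1 + 1/m).
dₒ = 117 × (1 + 1/0.6) = 117 × 2.66667 ≈ 312.000 mm.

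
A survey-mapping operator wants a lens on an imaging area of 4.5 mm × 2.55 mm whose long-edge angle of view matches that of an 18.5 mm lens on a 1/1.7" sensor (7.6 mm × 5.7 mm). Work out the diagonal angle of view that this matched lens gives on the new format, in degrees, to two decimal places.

Equal long-edge AOV ⇒ f₂ = f₁ · 4.5/7.6 = 18.5 × 0.59211 ≈ 10.9539 mm.
Sensor diagonal = √(4.5² + 2.55²) = √26.7525 ≈ 5.1723 mm.
Diagonal AOV on the new format = 2·arctan(5.1723 / (2 × 10.9539)) = 2·arctan(0.23609) ≈ 26.5677°.

26.57°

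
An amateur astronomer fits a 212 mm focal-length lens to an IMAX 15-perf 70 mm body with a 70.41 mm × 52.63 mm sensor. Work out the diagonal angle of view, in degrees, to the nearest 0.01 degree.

Sensor diagonal = √(70.41² + 52.63²) = √7727.4850 ≈ 87.9061 mm.
Angle of view α = 2·arctan(d/2f) with d = 87.9061 mm and f = 212 mm.
d/2f = 0.20733; arctan(0.20733) ≈ 11.7129°, so α ≈ 23.4259°.

23.43°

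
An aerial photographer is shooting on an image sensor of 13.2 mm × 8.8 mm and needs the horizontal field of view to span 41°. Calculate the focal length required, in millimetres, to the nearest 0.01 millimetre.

From α = 2·arctan(w/2f) we get f = w / (2·tan(α/2)).
With w = 13.2 mm and α/2 = 20.5°, tan(α/2) ≈ 0.37388, so f ≈ 13.2 / 0.74777 ≈ 17.6525 mm.

17.65 mm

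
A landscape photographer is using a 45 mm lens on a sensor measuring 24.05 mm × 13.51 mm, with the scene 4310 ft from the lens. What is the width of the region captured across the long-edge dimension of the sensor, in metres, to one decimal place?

dₒ: 4310 ft × 304.8 mm/ft = 1313687.96 mm.
Similar triangles through the lens centre give W/dₒ = w/dᵢ; with 1/f = 1/dₒ + 1/dᵢ this gives W = w·(dₒ − f)/f.
W = 24.05 mm × (1.31369e+06 − 45) / 45 = 24.05 × 29192.0657 ≈ 702069.181 mm = 702.069 m.

702.1 m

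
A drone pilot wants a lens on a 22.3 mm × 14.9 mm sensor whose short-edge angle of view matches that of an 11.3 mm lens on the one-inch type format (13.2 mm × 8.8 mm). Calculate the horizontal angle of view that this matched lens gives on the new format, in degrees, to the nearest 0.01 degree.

60.46°

Equal short-edge AOV ⇒ f₂ = f₁ · 14.9/8.8 = 11.3 × 1.69318 ≈ 19.1330 mm.
Horizontal AOV on the new format = 2·arctan(22.3 / (2 × 19.1330)) = 2·arctan(0.58276) ≈ 60.4642°.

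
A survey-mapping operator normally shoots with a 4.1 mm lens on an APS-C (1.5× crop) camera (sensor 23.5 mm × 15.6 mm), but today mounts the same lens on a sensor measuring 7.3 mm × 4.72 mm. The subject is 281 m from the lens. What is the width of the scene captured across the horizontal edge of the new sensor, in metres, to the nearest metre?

The focal length stays 4.1 mm; the relevant sensor dimension is now w = 7.3 mm. Object distance dₒ = 281 m = 281000 mm.
Thin-lens field width W = w·(dₒ − f)/f = 7.3 × (281000 − 4.1)/4.1 ≈ 500309.773 mm = 500.31 m.

500 m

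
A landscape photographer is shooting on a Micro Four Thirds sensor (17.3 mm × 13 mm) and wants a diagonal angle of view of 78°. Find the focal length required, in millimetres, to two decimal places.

13.36 mm

Sensor diagonal = √(17.3² + 13²) = √468.2900 ≈ 21.6400 mm.
From α = 2·arctan(d/2f) we get f = d / (2·tan(α/2)).
With d = 21.6400 mm and α/2 = 39°, tan(α/2) ≈ 0.80978, so f ≈ 21.6400 / 1.61957 ≈ 13.3616 mm.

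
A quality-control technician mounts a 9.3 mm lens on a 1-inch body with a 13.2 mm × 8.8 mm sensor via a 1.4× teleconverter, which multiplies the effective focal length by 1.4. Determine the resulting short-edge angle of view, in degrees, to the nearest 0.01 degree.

Effective focal length f = 9.3 × 1.4 = 13.02 mm.
α = 2·arctan(8.8 / (2 × 13.02)) = 2·arctan(0.33794) ≈ 37.3445°.

37.34°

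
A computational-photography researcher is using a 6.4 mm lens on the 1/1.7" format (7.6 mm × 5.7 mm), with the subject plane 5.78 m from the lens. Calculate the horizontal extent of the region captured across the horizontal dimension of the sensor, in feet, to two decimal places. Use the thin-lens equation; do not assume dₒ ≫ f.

22.49 ft

dₒ: 5.78 m = 5780 mm.
Similar triangles through the lens centre give W/dₒ = w/dᵢ; with 1/f = 1/dₒ + 1/dᵢ this gives W = w·(dₒ − f)/f.
W = 7.6 mm × (5780 − 6.4) / 6.4 = 7.6 × 902.1250 ≈ 6856.150 mm = 6856.150/304.8 ft = 22.4939 ft.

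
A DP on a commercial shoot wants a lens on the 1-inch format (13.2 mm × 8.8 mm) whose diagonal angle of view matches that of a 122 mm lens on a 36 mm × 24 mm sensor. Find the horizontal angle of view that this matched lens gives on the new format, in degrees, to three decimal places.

16.786°

Sensor diagonal = √(36² + 24²) = √1872.0000 ≈ 43.2666 mm.
Sensor diagonal = √(13.2² + 8.8²) = √251.6800 ≈ 15.8644 mm.
Equal diagonal AOV ⇒ f₂ = f₁ · 15.8644/43.2666 = 122 × 0.36667 ≈ 44.7333 mm.
Horizontal AOV on the new format = 2·arctan(13.2 / (2 × 44.7333)) = 2·arctan(0.14754) ≈ 16.7859°.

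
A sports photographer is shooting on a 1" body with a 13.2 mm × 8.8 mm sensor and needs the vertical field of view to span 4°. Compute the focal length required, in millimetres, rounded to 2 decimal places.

From α = 2·arctan(h/2f) we get f = h / (2·tan(α/2)).
With h = 8.8 mm and α/2 = 2°, tan(α/2) ≈ 0.03492, so f ≈ 8.8 / 0.06984 ≈ 125.9995 mm.

126.00 mm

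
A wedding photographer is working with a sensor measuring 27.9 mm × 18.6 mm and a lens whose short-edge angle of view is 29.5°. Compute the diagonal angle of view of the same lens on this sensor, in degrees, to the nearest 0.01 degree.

From the short-edge AOV: f = 18.6 / (2·tan(14.75°)) = 18.6 / 0.52656 ≈ 35.3239 mm.
Sensor diagonal = √(27.9² + 18.6²) = √1124.3700 ≈ 33.5316 mm.
Diagonal AOV = 2·arctan(33.5316 / (2 × 35.3239)) = 2·arctan(0.47463) ≈ 50.7810°.

50.78°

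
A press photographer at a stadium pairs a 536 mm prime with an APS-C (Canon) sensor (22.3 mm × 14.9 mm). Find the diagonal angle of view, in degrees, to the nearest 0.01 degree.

2.87°

Sensor diagonal = √(22.3² + 14.9²) = √719.3000 ≈ 26.8198 mm.
Angle of view α = 2·arctan(d/2f) with d = 26.8198 mm and f = 536 mm.
d/2f = 0.02502; arctan(0.02502) ≈ 1.4332°, so α ≈ 2.8663°.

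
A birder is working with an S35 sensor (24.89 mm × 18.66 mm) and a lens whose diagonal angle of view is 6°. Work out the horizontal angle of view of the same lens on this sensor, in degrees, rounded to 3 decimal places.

Sensor diagonal = √(24.89² + 18.66²) = √967.7077 ≈ 31.1080 mm.
From the diagonal AOV: f = 31.1080 / (2·tan(3°)) = 31.1080 / 0.10482 ≈ 296.7880 mm.
Horizontal AOV = 2·arctan(24.89 / (2 × 296.7880)) = 2·arctan(0.04193) ≈ 4.8023°.

4.802°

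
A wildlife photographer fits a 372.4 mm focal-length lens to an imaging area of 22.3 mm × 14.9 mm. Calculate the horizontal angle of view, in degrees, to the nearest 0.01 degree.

3.43°

Angle of view α = 2·arctan(w/2f) with w = 22.3 mm and f = 372.4 mm.
w/2f = 0.02994; arctan(0.02994) ≈ 1.7150°, so α ≈ 3.4300°.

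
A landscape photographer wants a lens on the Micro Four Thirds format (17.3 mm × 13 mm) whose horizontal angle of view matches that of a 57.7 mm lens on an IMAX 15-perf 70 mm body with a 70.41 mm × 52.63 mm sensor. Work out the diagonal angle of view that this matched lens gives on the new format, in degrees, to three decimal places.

74.702°

Equal horizontal AOV ⇒ f₂ = f₁ · 17.3/70.41 = 57.7 × 0.24570 ≈ 14.1771 mm.
Sensor diagonal = √(17.3² + 13²) = √468.2900 ≈ 21.6400 mm.
Diagonal AOV on the new format = 2·arctan(21.6400 / (2 × 14.1771)) = 2·arctan(0.76320) ≈ 74.7019°.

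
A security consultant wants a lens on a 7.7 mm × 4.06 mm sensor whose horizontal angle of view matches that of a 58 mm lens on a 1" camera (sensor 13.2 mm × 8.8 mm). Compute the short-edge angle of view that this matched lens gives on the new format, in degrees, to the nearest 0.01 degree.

6.87°

Equal horizontal AOV ⇒ f₂ = f₁ · 7.7/13.2 = 58 × 0.58333 ≈ 33.8333 mm.
Short-edge AOV on the new format = 2·arctan(4.06 / (2 × 33.8333)) = 2·arctan(0.06000) ≈ 6.8673°.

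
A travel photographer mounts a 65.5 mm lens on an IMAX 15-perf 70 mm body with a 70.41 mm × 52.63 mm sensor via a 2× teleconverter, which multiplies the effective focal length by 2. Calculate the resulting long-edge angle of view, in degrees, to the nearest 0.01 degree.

Effective focal length f = 65.5 × 2 = 131 mm.
α = 2·arctan(70.41 / (2 × 131)) = 2·arctan(0.26874) ≈ 30.0846°.

30.08°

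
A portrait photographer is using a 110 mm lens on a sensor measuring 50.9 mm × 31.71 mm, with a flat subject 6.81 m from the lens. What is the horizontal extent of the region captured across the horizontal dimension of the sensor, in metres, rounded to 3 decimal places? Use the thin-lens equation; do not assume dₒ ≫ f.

dₒ: 6.81 m = 6810 mm.
Similar triangles through the lens centre give W/dₒ = w/dᵢ; with 1/f = 1/dₒ + 1/dᵢ this gives W = w·(dₒ − f)/f.
W = 50.9 mm × (6810 − 110) / 110 = 50.9 × 60.9091 ≈ 3100.273 mm = 3.10027 m.

3.100 m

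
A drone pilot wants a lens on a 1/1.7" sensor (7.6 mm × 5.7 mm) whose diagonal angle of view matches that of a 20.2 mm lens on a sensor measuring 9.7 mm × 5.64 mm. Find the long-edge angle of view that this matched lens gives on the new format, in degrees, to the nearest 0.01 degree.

25.05°

Sensor diagonal = √(9.7² + 5.64²) = √125.8996 ≈ 11.2205 mm.
Sensor diagonal = √(7.6² + 5.7²) = √90.2500 ≈ 9.5000 mm.
Equal diagonal AOV ⇒ f₂ = f₁ · 9.5000/11.2205 = 20.2 × 0.84666 ≈ 17.1026 mm.
Long-edge AOV on the new format = 2·arctan(7.6 / (2 × 17.1026)) = 2·arctan(0.22219) ≈ 25.0539°.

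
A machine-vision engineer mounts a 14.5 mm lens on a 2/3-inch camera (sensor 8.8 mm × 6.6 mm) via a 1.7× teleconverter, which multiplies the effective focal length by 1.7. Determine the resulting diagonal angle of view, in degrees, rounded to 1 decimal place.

25.2°

Effective focal length f = 14.5 × 1.7 = 24.65 mm.
Sensor diagonal = √(8.8² + 6.6²) = √121.0000 ≈ 11.0000 mm.
α = 2·arctan(11.000 / (2 × 24.65)) = 2·arctan(0.22312) ≈ 25.1560°.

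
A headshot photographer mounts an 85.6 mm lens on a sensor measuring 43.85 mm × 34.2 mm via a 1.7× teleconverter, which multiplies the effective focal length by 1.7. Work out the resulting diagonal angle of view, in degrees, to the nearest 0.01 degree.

Effective focal length f = 85.6 × 1.7 = 145.52 mm.
Sensor diagonal = √(43.85² + 34.2²) = √3092.4625 ≈ 55.6099 mm.
α = 2·arctan(55.610 / (2 × 145.52)) = 2·arctan(0.19107) ≈ 21.6346°.

21.63°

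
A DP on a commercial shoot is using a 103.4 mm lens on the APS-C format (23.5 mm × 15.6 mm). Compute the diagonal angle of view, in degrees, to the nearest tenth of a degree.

15.5°

Sensor diagonal = √(23.5² + 15.6²) = √795.6100 ≈ 28.2066 mm.
Angle of view α = 2·arctan(d/2f) with d = 28.2066 mm and f = 103.4 mm.
d/2f = 0.13640; arctan(0.13640) ≈ 7.7670°, so α ≈ 15.5339°.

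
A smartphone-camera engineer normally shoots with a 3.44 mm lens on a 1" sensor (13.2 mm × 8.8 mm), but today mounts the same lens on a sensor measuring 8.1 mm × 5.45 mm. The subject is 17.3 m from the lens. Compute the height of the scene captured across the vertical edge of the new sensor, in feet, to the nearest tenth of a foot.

89.9 ft

The focal length stays 3.44 mm; the relevant sensor dimension is now h = 5.45 mm. Object distance dₒ = 17.3 m = 17300 mm.
Thin-lens field height W = h·(dₒ − f)/f = 5.45 × (17300 − 3.44)/3.44 ≈ 27402.980 mm = 27402.980/304.8 ft = 89.9048 ft.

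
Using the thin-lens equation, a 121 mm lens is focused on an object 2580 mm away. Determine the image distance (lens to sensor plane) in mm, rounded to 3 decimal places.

1/dᵢ = 1/f − 1/dₒ = 1/121 − 1/2580 = 0.0078769 mm⁻¹.
dᵢ = 1/0.0078769 ≈ 126.9540 mm.

126.954 mm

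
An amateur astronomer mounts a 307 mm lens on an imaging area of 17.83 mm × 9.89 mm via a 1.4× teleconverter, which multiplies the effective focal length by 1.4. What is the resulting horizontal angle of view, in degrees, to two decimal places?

Effective focal length f = 307 × 1.4 = 429.8 mm.
α = 2·arctan(17.83 / (2 × 429.8)) = 2·arctan(0.02074) ≈ 2.3765°.

2.38°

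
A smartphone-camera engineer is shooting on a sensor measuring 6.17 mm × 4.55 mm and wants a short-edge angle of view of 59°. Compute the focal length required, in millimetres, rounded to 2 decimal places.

From α = 2·arctan(h/2f) we get f = h / (2·tan(α/2)).
With h = 4.55 mm and α/2 = 29.5°, tan(α/2) ≈ 0.56577, so f ≈ 4.55 / 1.13155 ≈ 4.0210 mm.

4.02 mm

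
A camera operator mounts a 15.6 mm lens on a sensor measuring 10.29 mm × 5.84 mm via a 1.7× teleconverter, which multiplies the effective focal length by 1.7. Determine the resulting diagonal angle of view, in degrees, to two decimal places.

25.15°

Effective focal length f = 15.6 × 1.7 = 26.52 mm.
Sensor diagonal = √(10.29² + 5.84²) = √139.9897 ≈ 11.8317 mm.
α = 2·arctan(11.832 / (2 × 26.52)) = 2·arctan(0.22307) ≈ 25.1504°.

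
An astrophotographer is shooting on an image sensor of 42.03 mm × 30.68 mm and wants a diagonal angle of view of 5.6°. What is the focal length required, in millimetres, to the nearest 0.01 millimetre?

531.98 mm

Sensor diagonal = √(42.03² + 30.68²) = √2707.7833 ≈ 52.0364 mm.
From α = 2·arctan(d/2f) we get f = d / (2·tan(α/2)).
With d = 52.0364 mm and α/2 = 2.8°, tan(α/2) ≈ 0.04891, so f ≈ 52.0364 / 0.09782 ≈ 531.9804 mm.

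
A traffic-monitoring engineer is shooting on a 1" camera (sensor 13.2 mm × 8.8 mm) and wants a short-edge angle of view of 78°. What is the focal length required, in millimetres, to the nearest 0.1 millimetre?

5.4 mm

From α = 2·arctan(h/2f) we get f = h / (2·tan(α/2)).
With h = 8.8 mm and α/2 = 39°, tan(α/2) ≈ 0.80978, so f ≈ 8.8 / 1.61957 ≈ 5.4335 mm.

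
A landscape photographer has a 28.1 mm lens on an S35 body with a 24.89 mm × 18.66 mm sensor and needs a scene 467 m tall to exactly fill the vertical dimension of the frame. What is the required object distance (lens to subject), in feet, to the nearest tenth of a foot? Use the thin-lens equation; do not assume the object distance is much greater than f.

W: 467 m = 467000 mm.
Magnification m = h/W = dᵢ/dₒ; combined with 1/f = 1/dₒ + 1/dᵢ this gives dₒ = f·(1 + W/h).
dₒ = 28.1 mm × (1 + 467000/18.66) = 28.1 × 25027.7953 ≈ 703281.047 mm = 703281.047/304.8 ft = 2307.35 ft.

2307.4 ft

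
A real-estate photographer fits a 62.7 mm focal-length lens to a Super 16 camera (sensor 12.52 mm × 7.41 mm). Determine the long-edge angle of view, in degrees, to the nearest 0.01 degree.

Angle of view α = 2·arctan(w/2f) with w = 12.52 mm and f = 62.7 mm.
w/2f = 0.09984; arctan(0.09984) ≈ 5.7015°, so α ≈ 11.4031°.

11.40°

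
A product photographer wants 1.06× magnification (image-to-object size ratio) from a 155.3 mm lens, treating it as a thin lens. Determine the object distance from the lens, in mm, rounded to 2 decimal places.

301.81 mm

With m = dᵢ/dₒ and 1/f = 1/dₒ + 1/dᵢ, substituting dᵢ = m·dₒ gives 1/f = (1 + 1/m)/dₒ, hence dₒ = f·(1 + 1/m).
dₒ = 155.3 × (1 + 1/1.06) = 155.3 × 1.94340 ≈ 301.809 mm.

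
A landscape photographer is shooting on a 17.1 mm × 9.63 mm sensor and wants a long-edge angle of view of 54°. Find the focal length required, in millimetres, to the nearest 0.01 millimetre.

16.78 mm

From α = 2·arctan(w/2f) we get f = w / (2·tan(α/2)).
With w = 17.1 mm and α/2 = 27°, tan(α/2) ≈ 0.50953, so f ≈ 17.1 / 1.01905 ≈ 16.7803 mm.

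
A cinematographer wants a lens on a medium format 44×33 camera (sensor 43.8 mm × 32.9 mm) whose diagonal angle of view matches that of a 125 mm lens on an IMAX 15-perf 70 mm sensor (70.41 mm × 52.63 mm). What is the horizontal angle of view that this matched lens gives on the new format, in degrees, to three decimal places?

Sensor diagonal = √(70.41² + 52.63²) = √7727.4850 ≈ 87.9061 mm.
Sensor diagonal = √(43.8² + 32.9²) = √3000.8500 ≈ 54.7800 mm.
Equal diagonal AOV ⇒ f₂ = f₁ · 54.7800/87.9061 = 125 × 0.62317 ≈ 77.8956 mm.
Horizontal AOV on the new format = 2·arctan(43.8 / (2 × 77.8956)) = 2·arctan(0.28115) ≈ 31.4062°.

31.406°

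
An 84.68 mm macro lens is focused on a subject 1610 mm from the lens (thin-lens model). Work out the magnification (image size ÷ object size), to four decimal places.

Thin lens: 1/f = 1/dₒ + 1/dᵢ → 1/dᵢ = 1/84.68 − 1/1610 = 0.0111880 mm⁻¹, so dᵢ ≈ 89.3811 mm.
Magnification m = dᵢ/dₒ = 89.3811/1610 ≈ 0.05552.

0.0555×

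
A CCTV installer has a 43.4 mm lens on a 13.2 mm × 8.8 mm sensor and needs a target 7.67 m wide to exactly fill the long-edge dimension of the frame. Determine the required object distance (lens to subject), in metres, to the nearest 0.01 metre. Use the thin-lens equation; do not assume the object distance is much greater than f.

25.26 m

W: 7.67 m = 7670 mm.
Magnification m = w/W = dᵢ/dₒ; combined with 1/f = 1/dₒ + 1/dᵢ this gives dₒ = f·(1 + W/w).
dₒ = 43.4 mm × (1 + 7670/13.2) = 43.4 × 582.0606 ≈ 25261.430 mm = 25.2614 m.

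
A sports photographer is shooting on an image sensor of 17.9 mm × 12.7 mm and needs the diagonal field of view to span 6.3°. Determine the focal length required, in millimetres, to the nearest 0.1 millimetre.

Sensor diagonal = √(17.9² + 12.7²) = √481.7000 ≈ 21.9477 mm.
From α = 2·arctan(d/2f) we get f = d / (2·tan(α/2)).
With d = 21.9477 mm and α/2 = 3.15°, tan(α/2) ≈ 0.05503, so f ≈ 21.9477 / 0.11007 ≈ 199.4034 mm.

199.4 mm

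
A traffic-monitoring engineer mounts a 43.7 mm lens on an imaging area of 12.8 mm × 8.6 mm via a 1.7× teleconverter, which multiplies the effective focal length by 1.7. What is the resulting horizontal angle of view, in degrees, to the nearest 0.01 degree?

Effective focal length f = 43.7 × 1.7 = 74.29 mm.
α = 2·arctan(12.8 / (2 × 74.29)) = 2·arctan(0.08615) ≈ 9.8476°.

9.85°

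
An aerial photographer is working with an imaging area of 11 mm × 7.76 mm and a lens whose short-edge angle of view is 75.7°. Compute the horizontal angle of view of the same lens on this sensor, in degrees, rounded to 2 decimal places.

From the short-edge AOV: f = 7.76 / (2·tan(37.85°)) = 7.76 / 1.55416 ≈ 4.9931 mm.
Horizontal AOV = 2·arctan(11 / (2 × 4.9931)) = 2·arctan(1.10153) ≈ 95.5318°.

95.53°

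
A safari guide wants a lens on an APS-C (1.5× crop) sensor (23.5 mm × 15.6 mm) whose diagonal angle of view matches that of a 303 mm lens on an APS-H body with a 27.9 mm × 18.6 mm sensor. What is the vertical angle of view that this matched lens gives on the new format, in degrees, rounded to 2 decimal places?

Sensor diagonal = √(27.9² + 18.6²) = √1124.3700 ≈ 33.5316 mm.
Sensor diagonal = √(23.5² + 15.6²) = √795.6100 ≈ 28.2066 mm.
Equal diagonal AOV ⇒ f₂ = f₁ · 28.2066/33.5316 = 303 × 0.84119 ≈ 254.8814 mm.
Vertical AOV on the new format = 2·arctan(15.6 / (2 × 254.8814)) = 2·arctan(0.03060) ≈ 3.5057°.

3.51°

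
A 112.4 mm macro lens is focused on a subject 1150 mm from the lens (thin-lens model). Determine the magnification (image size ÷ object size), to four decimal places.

Thin lens: 1/f = 1/dₒ + 1/dᵢ → 1/dᵢ = 1/112.4 − 1/1150 = 0.0080272 mm⁻¹, so dᵢ ≈ 124.5759 mm.
Magnification m = dᵢ/dₒ = 124.5759/1150 ≈ 0.10833.

0.1083×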